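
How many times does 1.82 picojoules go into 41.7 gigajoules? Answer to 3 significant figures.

22900000000000000000000

(41.7e9) / (1.82e-12) = 22.91e21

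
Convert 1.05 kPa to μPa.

1050000000 μPa

kilo = 10³, micro = 10⁻⁶; factor is 10⁹.
1.05 × 10⁹ = 1050000000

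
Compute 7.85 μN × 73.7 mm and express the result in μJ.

7.85 × 10^-6 × 73.7 × 10^-3 = 578.545 × 10^-9 J

0.578545 μJ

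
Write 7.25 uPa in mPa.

micro = 10⁻⁶, milli = 10⁻³; factor is 10⁻³.
7.25 × 10⁻³ = 0.00725

0.00725 mPa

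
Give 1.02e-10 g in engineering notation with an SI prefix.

102 pg

= 102e-12 g; 1e-12 is pico.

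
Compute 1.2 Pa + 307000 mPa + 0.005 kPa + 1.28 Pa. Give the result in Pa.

In Pa:
  1.2 Pa → 1.2
  307000 mPa = 307000e-3 Pa = 307
  0.005 kPa = 0.005e3 Pa = 5
  1.28 Pa → 1.28
Sum: 1.2 + 307 + 5 + 1.28 = 314.48

314.48 Pa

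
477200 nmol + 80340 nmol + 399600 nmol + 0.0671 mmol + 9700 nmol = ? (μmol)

In μmol:
  477200 nmol = 477200 × 10^-3 μmol = 477.2
  80340 nmol = 80340 × 10^-3 μmol = 80.34
  399600 nmol = 399600 × 10^-3 μmol = 399.6
  0.0671 mmol = 0.0671 × 10^3 μmol = 67.1
  9700 nmol = 9700 × 10^-3 μmol = 9.7
Sum: 477.2 + 80.34 + 399.6 + 67.1 + 9.7 = 1033.94

1033.94 μmol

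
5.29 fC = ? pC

0.00529 pC

femto = 1e-15, pico = 1e-12; factor is 1e-3.
5.29 × 1e-3 = 0.00529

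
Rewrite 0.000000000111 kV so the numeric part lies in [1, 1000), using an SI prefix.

111 nV

= 111 × 10⁻⁹ V; 10⁻⁹ is nano.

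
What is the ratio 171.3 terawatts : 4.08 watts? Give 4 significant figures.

41990000000000

(171.3 × 10^12) / (4.08) = 41.985 × 10^12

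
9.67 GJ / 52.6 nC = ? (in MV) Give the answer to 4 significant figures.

(9.67 × 10⁹) / (52.6 × 10⁻⁹) = 0.18384 × 10¹⁸ V

183800000000 MV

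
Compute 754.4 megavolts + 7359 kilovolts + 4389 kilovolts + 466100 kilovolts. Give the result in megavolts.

In megavolts:
  754.4 megavolts → 754.4
  7359 kilovolts = 7359 × 10⁻³ megavolts = 7.359
  4389 kilovolts = 4389 × 10⁻³ megavolts = 4.389
  466100 kilovolts = 466100 × 10⁻³ megavolts = 466.1
Sum: 754.4 + 7.359 + 4.389 + 466.1 = 1232.248

1232.248 megavolts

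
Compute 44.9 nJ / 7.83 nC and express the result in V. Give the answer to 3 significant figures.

5.73 V

(44.9e-9) / (7.83e-9) = 5.7344 V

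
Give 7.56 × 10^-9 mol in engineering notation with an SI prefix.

= 7.56 × 10^-9 mol; 10^-9 is nano.

7.56 nmol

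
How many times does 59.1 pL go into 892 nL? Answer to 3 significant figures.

(892 × 10⁻⁹) / (59.1 × 10⁻¹²) = 15.09 × 10³

15100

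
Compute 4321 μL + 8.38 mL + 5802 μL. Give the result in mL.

In mL:
  4321 μL = 4321e-3 mL = 4.321
  8.38 mL → 8.38
  5802 μL = 5802e-3 mL = 5.802
Sum: 4.321 + 8.38 + 5.802 = 18.503

18.503 mL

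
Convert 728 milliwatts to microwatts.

728000 microwatts

milli = 1e-3, micro = 1e-6; factor is 1e3.
728 × 1e3 = 728000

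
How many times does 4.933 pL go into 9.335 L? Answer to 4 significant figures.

1892000000000

(9.335) / (4.933 × 10^-12) = 1.8924 × 10^12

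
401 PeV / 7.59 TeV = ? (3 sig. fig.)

(401 × 10^15) / (7.59 × 10^12) = 52.83 × 10^3

52800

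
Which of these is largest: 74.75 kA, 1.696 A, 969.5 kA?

74.75 kA = 74750 A
1.696 A = 1.696 A
969.5 kA = 969500 A

969.5 kA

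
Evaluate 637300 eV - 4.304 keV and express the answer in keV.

632.996 keV

In keV:
  637300 eV = 637300 × 10⁻³ keV = 637.3
  4.304 keV → 4.304
Difference: 637.3 - 4.304 = 632.996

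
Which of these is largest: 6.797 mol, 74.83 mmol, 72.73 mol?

6.797 mol = 6.797 mol
74.83 mmol = 0.07483 mol
72.73 mol = 72.73 mol

72.73 mol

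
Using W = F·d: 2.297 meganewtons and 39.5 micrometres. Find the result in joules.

2.297 × 10^6 × 39.5 × 10^-6 = 90.7315 J

90.7315 joules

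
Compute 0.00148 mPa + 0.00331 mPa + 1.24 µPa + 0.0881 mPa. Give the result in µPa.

94.13 µPa

In µPa:
  0.00148 mPa = 0.00148 × 10^3 µPa = 1.48
  0.00331 mPa = 0.00331 × 10^3 µPa = 3.31
  1.24 µPa → 1.24
  0.0881 mPa = 0.0881 × 10^3 µPa = 88.1
Sum: 1.48 + 3.31 + 1.24 + 88.1 = 94.13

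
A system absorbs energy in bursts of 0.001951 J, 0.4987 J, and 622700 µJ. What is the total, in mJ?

1123.351 mJ

In mJ:
  0.001951 J = 0.001951e3 mJ = 1.951
  0.4987 J = 0.4987e3 mJ = 498.7
  622700 µJ = 622700e-3 mJ = 622.7
Sum: 1.951 + 498.7 + 622.7 = 1123.351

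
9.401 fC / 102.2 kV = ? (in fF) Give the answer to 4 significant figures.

(9.401 × 10^-15) / (102.2 × 10^3) = 0.0919863 × 10^-18 F

0.00009199 fF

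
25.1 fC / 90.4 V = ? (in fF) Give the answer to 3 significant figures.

(25.1e-15) / (90.4) = 0.27765e-15 F

0.278 fF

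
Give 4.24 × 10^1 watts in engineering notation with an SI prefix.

42.4 watts

= 42.4 watts; mantissa already in [1, 1000).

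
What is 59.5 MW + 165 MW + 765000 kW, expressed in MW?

989.5 MW

In MW:
  59.5 MW → 59.5
  165 MW → 165
  765000 kW = 765000 × 10⁻³ MW = 765
Sum: 59.5 + 165 + 765 = 989.5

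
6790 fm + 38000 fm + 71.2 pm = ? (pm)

In pm:
  6790 fm = 6790e-3 pm = 6.79
  38000 fm = 38000e-3 pm = 38
  71.2 pm → 71.2
Sum: 6.79 + 38 + 71.2 = 115.99

115.99 pm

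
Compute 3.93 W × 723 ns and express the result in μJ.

3.93 × 723 × 10^-9 = 2841.39 × 10^-9 J

2.84139 μJ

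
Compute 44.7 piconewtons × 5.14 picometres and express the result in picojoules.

44.7 × 10^-12 × 5.14 × 10^-12 = 229.758 × 10^-24 J

0.000000000229758 picojoules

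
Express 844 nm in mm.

0.000844 mm

nano = 10^-9, milli = 10^-3; factor is 10^-6.
844 × 10^-6 = 0.000844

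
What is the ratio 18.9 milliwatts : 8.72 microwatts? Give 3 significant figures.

(18.9 × 10⁻³) / (8.72 × 10⁻⁶) = 2.167 × 10³

2170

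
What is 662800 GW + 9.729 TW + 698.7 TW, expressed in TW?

In TW:
  662800 GW = 662800e-3 TW = 662.8
  9.729 TW → 9.729
  698.7 TW → 698.7
Sum: 662.8 + 9.729 + 698.7 = 1371.229

1371.229 TW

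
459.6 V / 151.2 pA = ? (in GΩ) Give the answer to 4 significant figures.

3040 GΩ

(459.6) / (151.2 × 10⁻¹²) = 3.03968 × 10¹² Ω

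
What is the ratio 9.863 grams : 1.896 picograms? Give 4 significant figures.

5202000000000

(9.863) / (1.896 × 10^-12) = 5.202 × 10^12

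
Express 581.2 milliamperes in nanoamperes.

milli = 10^-3, nano = 10^-9; factor is 10^6.
581.2 × 10^6 = 581200000

581200000 nanoamperes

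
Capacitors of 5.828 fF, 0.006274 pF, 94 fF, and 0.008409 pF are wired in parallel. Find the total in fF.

114.511 fF

In fF:
  5.828 fF → 5.828
  0.006274 pF = 0.006274e3 fF = 6.274
  94 fF → 94
  0.008409 pF = 0.008409e3 fF = 8.409
Sum: 5.828 + 6.274 + 94 + 8.409 = 114.511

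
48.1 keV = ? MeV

0.0481 MeV

kilo = 10³, mega = 10⁶; factor is 10⁻³.
48.1 × 10⁻³ = 0.0481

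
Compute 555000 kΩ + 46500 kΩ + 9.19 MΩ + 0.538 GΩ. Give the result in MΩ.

In MΩ:
  555000 kΩ = 555000 × 10⁻³ MΩ = 555
  46500 kΩ = 46500 × 10⁻³ MΩ = 46.5
  9.19 MΩ → 9.19
  0.538 GΩ = 0.538 × 10³ MΩ = 538
Sum: 555 + 46.5 + 9.19 + 538 = 1148.69

1148.69 MΩ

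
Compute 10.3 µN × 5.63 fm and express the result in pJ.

0.000000057989 pJ

10.3 × 10^-6 × 5.63 × 10^-15 = 57.989 × 10^-21 J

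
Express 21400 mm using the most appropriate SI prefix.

= 21.4 m; mantissa already in [1, 1000).

21.4 m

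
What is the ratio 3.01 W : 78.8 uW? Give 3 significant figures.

38200

(3.01) / (78.8 × 10^-6) = 0.0382 × 10^6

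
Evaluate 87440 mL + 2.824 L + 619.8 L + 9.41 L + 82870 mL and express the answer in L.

In L:
  87440 mL = 87440e-3 L = 87.44
  2.824 L → 2.824
  619.8 L → 619.8
  9.41 L → 9.41
  82870 mL = 82870e-3 L = 82.87
Sum: 87.44 + 2.824 + 619.8 + 9.41 + 82.87 = 802.344

802.344 L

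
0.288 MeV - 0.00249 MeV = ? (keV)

In keV:
  0.288 MeV = 0.288 × 10³ keV = 288
  0.00249 MeV = 0.00249 × 10³ keV = 2.49
Difference: 288 - 2.49 = 285.51

285.51 keV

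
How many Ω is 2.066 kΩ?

2066 Ω

kilo = 10³, (no prefix) = 10⁰; factor is 10³.
2.066 × 10³ = 2066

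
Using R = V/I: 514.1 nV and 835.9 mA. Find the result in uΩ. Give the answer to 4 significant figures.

(514.1e-9) / (835.9e-3) = 0.615026e-6 Ω

0.6150 uΩ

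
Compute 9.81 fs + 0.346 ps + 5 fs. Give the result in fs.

360.81 fs

In fs:
  9.81 fs → 9.81
  0.346 ps = 0.346e3 fs = 346
  5 fs → 5
Sum: 9.81 + 346 + 5 = 360.81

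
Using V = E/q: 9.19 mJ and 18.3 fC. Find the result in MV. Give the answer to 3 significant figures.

(9.19 × 10^-3) / (18.3 × 10^-15) = 0.50219 × 10^12 V

502000 MV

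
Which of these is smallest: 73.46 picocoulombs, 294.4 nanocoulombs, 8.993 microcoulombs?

73.46 picocoulombs = 0.00000000007346 coulombs
294.4 nanocoulombs = 0.0000002944 coulombs
8.993 microcoulombs = 0.000008993 coulombs

73.46 picocoulombs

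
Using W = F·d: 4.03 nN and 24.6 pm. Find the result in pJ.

4.03 × 10⁻⁹ × 24.6 × 10⁻¹² = 99.138 × 10⁻²¹ J

0.000000099138 pJ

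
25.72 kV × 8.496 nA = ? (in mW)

25.72 × 10^3 × 8.496 × 10^-9 = 218.51712 × 10^-6 W

0.21851712 mW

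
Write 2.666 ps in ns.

0.002666 ns

pico = 10⁻¹², nano = 10⁻⁹; factor is 10⁻³.
2.666 × 10⁻³ = 0.002666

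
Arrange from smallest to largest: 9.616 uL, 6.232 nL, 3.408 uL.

6.232 nL < 3.408 uL < 9.616 uL

9.616 uL = 0.000009616 L
6.232 nL = 0.000000006232 L
3.408 uL = 0.000003408 L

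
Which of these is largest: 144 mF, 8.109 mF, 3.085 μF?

144 mF

144 mF = 0.144 F
8.109 mF = 0.008109 F
3.085 μF = 0.000003085 F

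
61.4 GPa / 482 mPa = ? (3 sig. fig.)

(61.4e9) / (482e-3) = 0.1274e12

127000000000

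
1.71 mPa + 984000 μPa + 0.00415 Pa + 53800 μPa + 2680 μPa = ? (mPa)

1046.34 mPa

In mPa:
  1.71 mPa → 1.71
  984000 μPa = 984000 × 10⁻³ mPa = 984
  0.00415 Pa = 0.00415 × 10³ mPa = 4.15
  53800 μPa = 53800 × 10⁻³ mPa = 53.8
  2680 μPa = 2680 × 10⁻³ mPa = 2.68
Sum: 1.71 + 984 + 4.15 + 53.8 + 2.68 = 1046.34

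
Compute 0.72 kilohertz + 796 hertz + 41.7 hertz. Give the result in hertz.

In hertz:
  0.72 kilohertz = 0.72 × 10^3 hertz = 720
  796 hertz → 796
  41.7 hertz → 41.7
Sum: 720 + 796 + 41.7 = 1557.7

1557.7 hertz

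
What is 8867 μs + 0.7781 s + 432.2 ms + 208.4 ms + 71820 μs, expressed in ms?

In ms:
  8867 μs = 8867e-3 ms = 8.867
  0.7781 s = 0.7781e3 ms = 778.1
  432.2 ms → 432.2
  208.4 ms → 208.4
  71820 μs = 71820e-3 ms = 71.82
Sum: 8.867 + 778.1 + 432.2 + 208.4 + 71.82 = 1499.387

1499.387 ms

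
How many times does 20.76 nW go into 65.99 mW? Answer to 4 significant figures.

(65.99 × 10^-3) / (20.76 × 10^-9) = 3.1787 × 10^6

3179000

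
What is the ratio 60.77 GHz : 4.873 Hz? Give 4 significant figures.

12470000000

(60.77 × 10^9) / (4.873) = 12.471 × 10^9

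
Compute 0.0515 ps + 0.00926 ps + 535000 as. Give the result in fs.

In fs:
  0.0515 ps = 0.0515 × 10³ fs = 51.5
  0.00926 ps = 0.00926 × 10³ fs = 9.26
  535000 as = 535000 × 10⁻³ fs = 535
Sum: 51.5 + 9.26 + 535 = 595.76

595.76 fs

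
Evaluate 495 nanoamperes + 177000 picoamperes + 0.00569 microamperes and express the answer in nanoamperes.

677.69 nanoamperes

In nanoamperes:
  495 nanoamperes → 495
  177000 picoamperes = 177000 × 10⁻³ nanoamperes = 177
  0.00569 microamperes = 0.00569 × 10³ nanoamperes = 5.69
Sum: 495 + 177 + 5.69 = 677.69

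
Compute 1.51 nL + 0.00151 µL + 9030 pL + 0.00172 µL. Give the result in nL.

13.77 nL

In nL:
  1.51 nL → 1.51
  0.00151 µL = 0.00151 × 10³ nL = 1.51
  9030 pL = 9030 × 10⁻³ nL = 9.03
  0.00172 µL = 0.00172 × 10³ nL = 1.72
Sum: 1.51 + 1.51 + 9.03 + 1.72 = 13.77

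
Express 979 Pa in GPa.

(no prefix) = 1e0, giga = 1e9; factor is 1e-9.
979 × 1e-9 = 0.000000979

0.000000979 GPa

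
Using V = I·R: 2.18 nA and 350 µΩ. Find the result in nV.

0.000763 nV

2.18 × 10^-9 × 350 × 10^-6 = 763 × 10^-15 V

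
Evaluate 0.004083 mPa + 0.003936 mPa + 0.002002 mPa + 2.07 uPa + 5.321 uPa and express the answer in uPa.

In uPa:
  0.004083 mPa = 0.004083 × 10^3 uPa = 4.083
  0.003936 mPa = 0.003936 × 10^3 uPa = 3.936
  0.002002 mPa = 0.002002 × 10^3 uPa = 2.002
  2.07 uPa → 2.07
  5.321 uPa → 5.321
Sum: 4.083 + 3.936 + 2.002 + 2.07 + 5.321 = 17.412

17.412 uPa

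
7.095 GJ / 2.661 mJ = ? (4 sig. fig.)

2666000000000

(7.095e9) / (2.661e-3) = 2.6663e12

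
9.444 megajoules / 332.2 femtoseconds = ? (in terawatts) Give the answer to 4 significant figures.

28430000 terawatts

(9.444 × 10⁶) / (332.2 × 10⁻¹⁵) = 0.0284287 × 10²¹ W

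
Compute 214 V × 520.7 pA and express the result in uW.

214 × 520.7 × 10^-12 = 111429.8 × 10^-12 W

0.1114298 uW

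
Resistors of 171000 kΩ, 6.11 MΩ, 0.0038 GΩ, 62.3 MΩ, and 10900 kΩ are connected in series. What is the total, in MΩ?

In MΩ:
  171000 kΩ = 171000e-3 MΩ = 171
  6.11 MΩ → 6.11
  0.0038 GΩ = 0.0038e3 MΩ = 3.8
  62.3 MΩ → 62.3
  10900 kΩ = 10900e-3 MΩ = 10.9
Sum: 171 + 6.11 + 3.8 + 62.3 + 10.9 = 254.11

254.11 MΩ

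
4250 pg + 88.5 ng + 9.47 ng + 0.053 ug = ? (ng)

In ng:
  4250 pg = 4250 × 10^-3 ng = 4.25
  88.5 ng → 88.5
  9.47 ng → 9.47
  0.053 ug = 0.053 × 10^3 ng = 53
Sum: 4.25 + 88.5 + 9.47 + 53 = 155.22

155.22 ng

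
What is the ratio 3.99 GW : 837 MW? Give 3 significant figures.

4.77

(3.99 × 10^9) / (837 × 10^6) = 0.004767 × 10^3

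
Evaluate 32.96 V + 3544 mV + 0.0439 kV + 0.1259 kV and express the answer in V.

206.304 V

In V:
  32.96 V → 32.96
  3544 mV = 3544 × 10⁻³ V = 3.544
  0.0439 kV = 0.0439 × 10³ V = 43.9
  0.1259 kV = 0.1259 × 10³ V = 125.9
Sum: 32.96 + 3.544 + 43.9 + 125.9 = 206.304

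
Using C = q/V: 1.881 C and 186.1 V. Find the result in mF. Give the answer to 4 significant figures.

10.11 mF

(1.881) / (186.1) = 0.0101075 F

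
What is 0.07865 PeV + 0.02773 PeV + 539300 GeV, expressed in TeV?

In TeV:
  0.07865 PeV = 0.07865e3 TeV = 78.65
  0.02773 PeV = 0.02773e3 TeV = 27.73
  539300 GeV = 539300e-3 TeV = 539.3
Sum: 78.65 + 27.73 + 539.3 = 645.68

645.68 TeV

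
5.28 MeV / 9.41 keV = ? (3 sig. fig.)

561

(5.28 × 10^6) / (9.41 × 10^3) = 0.5611 × 10^3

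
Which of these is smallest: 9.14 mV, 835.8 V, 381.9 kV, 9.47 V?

9.14 mV = 0.00914 V
835.8 V = 835.8 V
381.9 kV = 381900 V
9.47 V = 9.47 V

9.14 mV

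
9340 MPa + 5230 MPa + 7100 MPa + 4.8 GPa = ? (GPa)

In GPa:
  9340 MPa = 9340e-3 GPa = 9.34
  5230 MPa = 5230e-3 GPa = 5.23
  7100 MPa = 7100e-3 GPa = 7.1
  4.8 GPa → 4.8
Sum: 9.34 + 5.23 + 7.1 + 4.8 = 26.47

26.47 GPa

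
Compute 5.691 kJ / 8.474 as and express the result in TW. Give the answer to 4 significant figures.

(5.691 × 10^3) / (8.474 × 10^-18) = 0.671584 × 10^21 W

671600000 TW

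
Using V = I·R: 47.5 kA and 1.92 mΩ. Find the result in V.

47.5 × 10³ × 1.92 × 10⁻³ = 91.2 V

91.2 V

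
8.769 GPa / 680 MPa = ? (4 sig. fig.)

12.90

(8.769e9) / (680e6) = 0.012896e3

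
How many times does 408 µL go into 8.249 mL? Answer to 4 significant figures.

20.22

(8.249 × 10^-3) / (408 × 10^-6) = 0.020218 × 10^3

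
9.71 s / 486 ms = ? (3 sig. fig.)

20.0

(9.71) / (486e-3) = 0.01998e3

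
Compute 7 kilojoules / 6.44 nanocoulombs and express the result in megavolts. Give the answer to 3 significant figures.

1090000 megavolts

(7e3) / (6.44e-9) = 1.087e12 V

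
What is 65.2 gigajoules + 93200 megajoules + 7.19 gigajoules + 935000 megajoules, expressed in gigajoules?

In gigajoules:
  65.2 gigajoules → 65.2
  93200 megajoules = 93200 × 10^-3 gigajoules = 93.2
  7.19 gigajoules → 7.19
  935000 megajoules = 935000 × 10^-3 gigajoules = 935
Sum: 65.2 + 93.2 + 7.19 + 935 = 1100.59

1100.59 gigajoules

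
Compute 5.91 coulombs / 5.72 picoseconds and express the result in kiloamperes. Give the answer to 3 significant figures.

1030000000 kiloamperes

(5.91) / (5.72 × 10^-12) = 1.0332 × 10^12 A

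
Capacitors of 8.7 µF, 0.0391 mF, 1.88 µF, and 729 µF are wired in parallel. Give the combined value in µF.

In µF:
  8.7 µF → 8.7
  0.0391 mF = 0.0391 × 10^3 µF = 39.1
  1.88 µF → 1.88
  729 µF → 729
Sum: 8.7 + 39.1 + 1.88 + 729 = 778.68

778.68 µF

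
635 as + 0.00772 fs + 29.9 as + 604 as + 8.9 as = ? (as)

In as:
  635 as → 635
  0.00772 fs = 0.00772 × 10^3 as = 7.72
  29.9 as → 29.9
  604 as → 604
  8.9 as → 8.9
Sum: 635 + 7.72 + 29.9 + 604 + 8.9 = 1285.52

1285.52 as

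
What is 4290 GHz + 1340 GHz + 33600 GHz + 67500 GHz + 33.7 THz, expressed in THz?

140.43 THz

In THz:
  4290 GHz = 4290 × 10^-3 THz = 4.29
  1340 GHz = 1340 × 10^-3 THz = 1.34
  33600 GHz = 33600 × 10^-3 THz = 33.6
  67500 GHz = 67500 × 10^-3 THz = 67.5
  33.7 THz → 33.7
Sum: 4.29 + 1.34 + 33.6 + 67.5 + 33.7 = 140.43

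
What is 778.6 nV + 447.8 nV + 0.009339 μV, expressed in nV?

1235.739 nV

In nV:
  778.6 nV → 778.6
  447.8 nV → 447.8
  0.009339 μV = 0.009339 × 10^3 nV = 9.339
Sum: 778.6 + 447.8 + 9.339 = 1235.739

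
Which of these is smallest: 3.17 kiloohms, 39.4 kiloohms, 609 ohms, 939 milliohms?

939 milliohms

3.17 kiloohms = 3170 ohms
39.4 kiloohms = 39400 ohms
609 ohms = 609 ohms
939 milliohms = 0.939 ohms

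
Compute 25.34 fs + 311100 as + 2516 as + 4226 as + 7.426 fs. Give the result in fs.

In fs:
  25.34 fs → 25.34
  311100 as = 311100e-3 fs = 311.1
  2516 as = 2516e-3 fs = 2.516
  4226 as = 4226e-3 fs = 4.226
  7.426 fs → 7.426
Sum: 25.34 + 311.1 + 2.516 + 4.226 + 7.426 = 350.608

350.608 fs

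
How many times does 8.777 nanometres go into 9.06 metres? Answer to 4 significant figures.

(9.06) / (8.777 × 10^-9) = 1.0322 × 10^9

1032000000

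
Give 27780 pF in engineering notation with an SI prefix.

27.78 nF

= 27.78e-9 F; 1e-9 is nano.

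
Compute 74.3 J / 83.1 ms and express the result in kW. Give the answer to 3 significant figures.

0.894 kW

(74.3) / (83.1e-3) = 0.8941e3 W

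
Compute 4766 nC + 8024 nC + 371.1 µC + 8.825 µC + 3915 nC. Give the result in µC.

In µC:
  4766 nC = 4766e-3 µC = 4.766
  8024 nC = 8024e-3 µC = 8.024
  371.1 µC → 371.1
  8.825 µC → 8.825
  3915 nC = 3915e-3 µC = 3.915
Sum: 4.766 + 8.024 + 371.1 + 8.825 + 3.915 = 396.63

396.63 µC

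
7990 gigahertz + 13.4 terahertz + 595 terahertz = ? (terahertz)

In terahertz:
  7990 gigahertz = 7990 × 10^-3 terahertz = 7.99
  13.4 terahertz → 13.4
  595 terahertz → 595
Sum: 7.99 + 13.4 + 595 = 616.39

616.39 terahertz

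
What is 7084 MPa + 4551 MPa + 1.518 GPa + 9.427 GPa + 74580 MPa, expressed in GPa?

In GPa:
  7084 MPa = 7084 × 10^-3 GPa = 7.084
  4551 MPa = 4551 × 10^-3 GPa = 4.551
  1.518 GPa → 1.518
  9.427 GPa → 9.427
  74580 MPa = 74580 × 10^-3 GPa = 74.58
Sum: 7.084 + 4.551 + 1.518 + 9.427 + 74.58 = 97.16

97.16 GPa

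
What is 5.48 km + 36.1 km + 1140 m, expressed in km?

42.72 km

In km:
  5.48 km → 5.48
  36.1 km → 36.1
  1140 m = 1140e-3 km = 1.14
Sum: 5.48 + 36.1 + 1.14 = 42.72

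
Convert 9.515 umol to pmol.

9515000 pmol

micro = 1e-6, pico = 1e-12; factor is 1e6.
9.515 × 1e6 = 9515000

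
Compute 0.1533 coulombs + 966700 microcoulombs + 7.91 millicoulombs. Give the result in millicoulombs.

1127.91 millicoulombs

In millicoulombs:
  0.1533 coulombs = 0.1533 × 10^3 millicoulombs = 153.3
  966700 microcoulombs = 966700 × 10^-3 millicoulombs = 966.7
  7.91 millicoulombs → 7.91
Sum: 153.3 + 966.7 + 7.91 = 1127.91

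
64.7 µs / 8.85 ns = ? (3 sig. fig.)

(64.7 × 10⁻⁶) / (8.85 × 10⁻⁹) = 7.311 × 10³

7310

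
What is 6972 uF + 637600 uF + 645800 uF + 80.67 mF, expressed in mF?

1371.042 mF

In mF:
  6972 uF = 6972 × 10^-3 mF = 6.972
  637600 uF = 637600 × 10^-3 mF = 637.6
  645800 uF = 645800 × 10^-3 mF = 645.8
  80.67 mF → 80.67
Sum: 6.972 + 637.6 + 645.8 + 80.67 = 1371.042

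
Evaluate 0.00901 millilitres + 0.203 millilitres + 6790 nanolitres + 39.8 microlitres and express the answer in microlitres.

258.6 microlitres

In microlitres:
  0.00901 millilitres = 0.00901 × 10^3 microlitres = 9.01
  0.203 millilitres = 0.203 × 10^3 microlitres = 203
  6790 nanolitres = 6790 × 10^-3 microlitres = 6.79
  39.8 microlitres → 39.8
Sum: 9.01 + 203 + 6.79 + 39.8 = 258.6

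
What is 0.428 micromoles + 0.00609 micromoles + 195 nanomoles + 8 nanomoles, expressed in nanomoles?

In nanomoles:
  0.428 micromoles = 0.428 × 10^3 nanomoles = 428
  0.00609 micromoles = 0.00609 × 10^3 nanomoles = 6.09
  195 nanomoles → 195
  8 nanomoles → 8
Sum: 428 + 6.09 + 195 + 8 = 637.09

637.09 nanomoles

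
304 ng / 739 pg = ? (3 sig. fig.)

411

(304 × 10⁻⁹) / (739 × 10⁻¹²) = 0.4114 × 10³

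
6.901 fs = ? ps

femto = 10^-15, pico = 10^-12; factor is 10^-3.
6.901 × 10^-3 = 0.006901

0.006901 ps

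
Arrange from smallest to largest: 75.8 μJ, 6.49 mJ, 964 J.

75.8 μJ = 0.0000758 J
6.49 mJ = 0.00649 J
964 J = 964 J

75.8 μJ < 6.49 mJ < 964 J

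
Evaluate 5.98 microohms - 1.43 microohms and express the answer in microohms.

In microohms:
  5.98 microohms → 5.98
  1.43 microohms → 1.43
Difference: 5.98 - 1.43 = 4.55

4.55 microohms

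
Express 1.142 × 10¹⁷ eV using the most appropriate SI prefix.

114.2 PeV

= 114.2 × 10¹⁵ eV; 10¹⁵ is peta.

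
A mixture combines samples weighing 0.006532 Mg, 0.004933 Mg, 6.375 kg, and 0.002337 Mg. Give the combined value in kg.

In kg:
  0.006532 Mg = 0.006532 × 10³ kg = 6.532
  0.004933 Mg = 0.004933 × 10³ kg = 4.933
  6.375 kg → 6.375
  0.002337 Mg = 0.002337 × 10³ kg = 2.337
Sum: 6.532 + 4.933 + 6.375 + 2.337 = 20.177

20.177 kg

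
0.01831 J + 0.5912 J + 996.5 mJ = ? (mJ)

In mJ:
  0.01831 J = 0.01831 × 10³ mJ = 18.31
  0.5912 J = 0.5912 × 10³ mJ = 591.2
  996.5 mJ → 996.5
Sum: 18.31 + 591.2 + 996.5 = 1606.01

1606.01 mJ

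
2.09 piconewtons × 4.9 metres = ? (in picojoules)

2.09e-12 × 4.9 = 10.241e-12 J

10.241 picojoules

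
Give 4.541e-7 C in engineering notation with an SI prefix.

454.1 nC

= 454.1e-9 C; 1e-9 is nano.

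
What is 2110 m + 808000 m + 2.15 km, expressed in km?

812.26 km

In km:
  2110 m = 2110 × 10⁻³ km = 2.11
  808000 m = 808000 × 10⁻³ km = 808
  2.15 km → 2.15
Sum: 2.11 + 808 + 2.15 = 812.26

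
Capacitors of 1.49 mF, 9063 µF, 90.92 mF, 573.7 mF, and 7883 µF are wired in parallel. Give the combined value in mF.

In mF:
  1.49 mF → 1.49
  9063 µF = 9063 × 10^-3 mF = 9.063
  90.92 mF → 90.92
  573.7 mF → 573.7
  7883 µF = 7883 × 10^-3 mF = 7.883
Sum: 1.49 + 9.063 + 90.92 + 573.7 + 7.883 = 683.056

683.056 mF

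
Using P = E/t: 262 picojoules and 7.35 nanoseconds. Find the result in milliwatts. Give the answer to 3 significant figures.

35.6 milliwatts

(262 × 10^-12) / (7.35 × 10^-9) = 35.646 × 10^-3 W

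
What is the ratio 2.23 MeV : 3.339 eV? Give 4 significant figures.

(2.23 × 10⁶) / (3.339) = 0.66786 × 10⁶

667900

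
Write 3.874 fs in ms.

femto = 1e-15, milli = 1e-3; factor is 1e-12.
3.874 × 1e-12 = 0.000000000003874

0.000000000003874 ms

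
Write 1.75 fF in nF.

0.00000175 nF

femto = 1e-15, nano = 1e-9; factor is 1e-6.
1.75 × 1e-6 = 0.00000175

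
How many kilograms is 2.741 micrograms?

0.000000002741 kilograms

micro = 10⁻⁶, kilo = 10³; factor is 10⁻⁹.
2.741 × 10⁻⁹ = 0.000000002741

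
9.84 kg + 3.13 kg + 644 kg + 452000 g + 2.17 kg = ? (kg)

1111.14 kg

In kg:
  9.84 kg → 9.84
  3.13 kg → 3.13
  644 kg → 644
  452000 g = 452000e-3 kg = 452
  2.17 kg → 2.17
Sum: 9.84 + 3.13 + 644 + 452 + 2.17 = 1111.14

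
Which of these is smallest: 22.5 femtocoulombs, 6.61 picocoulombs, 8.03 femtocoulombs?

8.03 femtocoulombs

22.5 femtocoulombs = 0.0000000000000225 coulombs
6.61 picocoulombs = 0.00000000000661 coulombs
8.03 femtocoulombs = 0.00000000000000803 coulombs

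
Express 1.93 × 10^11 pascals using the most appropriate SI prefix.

193 gigapascals

= 193 × 10^9 pascals; 10^9 is giga.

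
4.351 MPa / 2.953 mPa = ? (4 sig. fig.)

1473000000

(4.351 × 10^6) / (2.953 × 10^-3) = 1.4734 × 10^9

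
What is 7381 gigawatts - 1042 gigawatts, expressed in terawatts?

In terawatts:
  7381 gigawatts = 7381 × 10^-3 terawatts = 7.381
  1042 gigawatts = 1042 × 10^-3 terawatts = 1.042
Difference: 7.381 - 1.042 = 6.339

6.339 terawatts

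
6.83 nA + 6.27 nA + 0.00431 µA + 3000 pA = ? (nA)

In nA:
  6.83 nA → 6.83
  6.27 nA → 6.27
  0.00431 µA = 0.00431e3 nA = 4.31
  3000 pA = 3000e-3 nA = 3
Sum: 6.83 + 6.27 + 4.31 + 3 = 20.41

20.41 nA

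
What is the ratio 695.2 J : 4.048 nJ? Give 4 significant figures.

171700000000

(695.2) / (4.048 × 10⁻⁹) = 171.74 × 10⁹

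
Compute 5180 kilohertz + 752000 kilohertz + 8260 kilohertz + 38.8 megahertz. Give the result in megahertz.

804.24 megahertz

In megahertz:
  5180 kilohertz = 5180 × 10^-3 megahertz = 5.18
  752000 kilohertz = 752000 × 10^-3 megahertz = 752
  8260 kilohertz = 8260 × 10^-3 megahertz = 8.26
  38.8 megahertz → 38.8
Sum: 5.18 + 752 + 8.26 + 38.8 = 804.24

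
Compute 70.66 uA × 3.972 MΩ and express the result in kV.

0.28066152 kV

70.66 × 10^-6 × 3.972 × 10^6 = 280.66152 V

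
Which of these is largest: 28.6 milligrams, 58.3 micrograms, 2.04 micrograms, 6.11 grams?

28.6 milligrams = 0.0286 grams
58.3 micrograms = 0.0000583 grams
2.04 micrograms = 0.00000204 grams
6.11 grams = 6.11 grams

6.11 grams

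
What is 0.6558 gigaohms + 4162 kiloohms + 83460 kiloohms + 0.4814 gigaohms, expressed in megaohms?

In megaohms:
  0.6558 gigaohms = 0.6558e3 megaohms = 655.8
  4162 kiloohms = 4162e-3 megaohms = 4.162
  83460 kiloohms = 83460e-3 megaohms = 83.46
  0.4814 gigaohms = 0.4814e3 megaohms = 481.4
Sum: 655.8 + 4.162 + 83.46 + 481.4 = 1224.822

1224.822 megaohms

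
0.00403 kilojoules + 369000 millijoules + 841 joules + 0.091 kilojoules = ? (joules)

1305.03 joules

In joules:
  0.00403 kilojoules = 0.00403 × 10^3 joules = 4.03
  369000 millijoules = 369000 × 10^-3 joules = 369
  841 joules → 841
  0.091 kilojoules = 0.091 × 10^3 joules = 91
Sum: 4.03 + 369 + 841 + 91 = 1305.03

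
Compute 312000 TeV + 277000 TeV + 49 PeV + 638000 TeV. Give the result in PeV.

1276 PeV

In PeV:
  312000 TeV = 312000e-3 PeV = 312
  277000 TeV = 277000e-3 PeV = 277
  49 PeV → 49
  638000 TeV = 638000e-3 PeV = 638
Sum: 312 + 277 + 49 + 638 = 1276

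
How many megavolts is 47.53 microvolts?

micro = 10^-6, mega = 10^6; factor is 10^-12.
47.53 × 10^-12 = 0.00000000004753

0.00000000004753 megavolts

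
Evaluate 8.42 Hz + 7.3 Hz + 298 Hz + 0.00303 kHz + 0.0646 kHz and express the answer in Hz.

381.35 Hz

In Hz:
  8.42 Hz → 8.42
  7.3 Hz → 7.3
  298 Hz → 298
  0.00303 kHz = 0.00303 × 10^3 Hz = 3.03
  0.0646 kHz = 0.0646 × 10^3 Hz = 64.6
Sum: 8.42 + 7.3 + 298 + 3.03 + 64.6 = 381.35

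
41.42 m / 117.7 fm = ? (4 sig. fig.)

(41.42) / (117.7 × 10^-15) = 0.35191 × 10^15

351900000000000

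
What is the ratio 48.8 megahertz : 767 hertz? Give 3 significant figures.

63600

(48.8 × 10⁶) / (767) = 0.06362 × 10⁶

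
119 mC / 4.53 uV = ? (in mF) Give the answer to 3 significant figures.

(119 × 10^-3) / (4.53 × 10^-6) = 26.269 × 10^3 F

26300000 mF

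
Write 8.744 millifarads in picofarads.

8744000000 picofarads

milli = 10^-3, pico = 10^-12; factor is 10^9.
8.744 × 10^9 = 8744000000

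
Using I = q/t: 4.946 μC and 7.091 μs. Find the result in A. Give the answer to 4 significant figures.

0.6975 A

(4.946 × 10⁻⁶) / (7.091 × 10⁻⁶) = 0.697504 A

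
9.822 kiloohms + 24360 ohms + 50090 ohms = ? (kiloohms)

In kiloohms:
  9.822 kiloohms → 9.822
  24360 ohms = 24360 × 10⁻³ kiloohms = 24.36
  50090 ohms = 50090 × 10⁻³ kiloohms = 50.09
Sum: 9.822 + 24.36 + 50.09 = 84.272

84.272 kiloohms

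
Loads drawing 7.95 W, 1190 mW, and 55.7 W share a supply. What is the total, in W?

64.84 W

In W:
  7.95 W → 7.95
  1190 mW = 1190 × 10⁻³ W = 1.19
  55.7 W → 55.7
Sum: 7.95 + 1.19 + 55.7 = 64.84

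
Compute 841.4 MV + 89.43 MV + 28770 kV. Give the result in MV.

In MV:
  841.4 MV → 841.4
  89.43 MV → 89.43
  28770 kV = 28770 × 10^-3 MV = 28.77
Sum: 841.4 + 89.43 + 28.77 = 959.6

959.6 MV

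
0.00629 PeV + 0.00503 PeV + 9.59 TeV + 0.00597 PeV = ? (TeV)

In TeV:
  0.00629 PeV = 0.00629 × 10³ TeV = 6.29
  0.00503 PeV = 0.00503 × 10³ TeV = 5.03
  9.59 TeV → 9.59
  0.00597 PeV = 0.00597 × 10³ TeV = 5.97
Sum: 6.29 + 5.03 + 9.59 + 5.97 = 26.88

26.88 TeV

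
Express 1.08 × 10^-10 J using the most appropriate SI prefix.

= 108 × 10^-12 J; 10^-12 is pico.

108 pJ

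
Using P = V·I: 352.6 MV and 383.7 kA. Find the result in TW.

135.29262 TW

352.6 × 10^6 × 383.7 × 10^3 = 135292.62 × 10^9 W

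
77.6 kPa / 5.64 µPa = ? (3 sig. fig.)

13800000000

(77.6e3) / (5.64e-6) = 13.76e9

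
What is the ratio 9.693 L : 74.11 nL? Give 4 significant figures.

(9.693) / (74.11e-9) = 0.13079e9

130800000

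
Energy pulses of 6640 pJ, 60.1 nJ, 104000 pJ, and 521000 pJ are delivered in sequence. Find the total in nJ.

691.74 nJ

In nJ:
  6640 pJ = 6640 × 10^-3 nJ = 6.64
  60.1 nJ → 60.1
  104000 pJ = 104000 × 10^-3 nJ = 104
  521000 pJ = 521000 × 10^-3 nJ = 521
Sum: 6.64 + 60.1 + 104 + 521 = 691.74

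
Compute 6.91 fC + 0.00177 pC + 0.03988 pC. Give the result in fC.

48.56 fC

In fC:
  6.91 fC → 6.91
  0.00177 pC = 0.00177 × 10^3 fC = 1.77
  0.03988 pC = 0.03988 × 10^3 fC = 39.88
Sum: 6.91 + 1.77 + 39.88 = 48.56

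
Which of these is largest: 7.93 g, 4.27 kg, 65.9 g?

4.27 kg

7.93 g = 7.93 g
4.27 kg = 4270 g
65.9 g = 65.9 g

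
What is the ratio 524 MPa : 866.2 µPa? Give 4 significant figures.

(524 × 10^6) / (866.2 × 10^-6) = 0.60494 × 10^12

604900000000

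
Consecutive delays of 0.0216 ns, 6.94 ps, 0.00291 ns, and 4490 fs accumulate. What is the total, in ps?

35.94 ps

In ps:
  0.0216 ns = 0.0216 × 10^3 ps = 21.6
  6.94 ps → 6.94
  0.00291 ns = 0.00291 × 10^3 ps = 2.91
  4490 fs = 4490 × 10^-3 ps = 4.49
Sum: 21.6 + 6.94 + 2.91 + 4.49 = 35.94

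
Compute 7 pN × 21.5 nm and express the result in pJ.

0.0000001505 pJ

7e-12 × 21.5e-9 = 150.5e-21 J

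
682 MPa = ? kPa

mega = 1e6, kilo = 1e3; factor is 1e3.
682 × 1e3 = 682000

682000 kPa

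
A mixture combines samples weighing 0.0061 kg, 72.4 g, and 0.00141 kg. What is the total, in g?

79.91 g

In g:
  0.0061 kg = 0.0061e3 g = 6.1
  72.4 g → 72.4
  0.00141 kg = 0.00141e3 g = 1.41
Sum: 6.1 + 72.4 + 1.41 = 79.91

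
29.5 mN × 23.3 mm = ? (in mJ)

0.68735 mJ

29.5 × 10⁻³ × 23.3 × 10⁻³ = 687.35 × 10⁻⁶ J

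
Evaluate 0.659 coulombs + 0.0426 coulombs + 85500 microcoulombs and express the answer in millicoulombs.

In millicoulombs:
  0.659 coulombs = 0.659 × 10³ millicoulombs = 659
  0.0426 coulombs = 0.0426 × 10³ millicoulombs = 42.6
  85500 microcoulombs = 85500 × 10⁻³ millicoulombs = 85.5
Sum: 659 + 42.6 + 85.5 = 787.1

787.1 millicoulombs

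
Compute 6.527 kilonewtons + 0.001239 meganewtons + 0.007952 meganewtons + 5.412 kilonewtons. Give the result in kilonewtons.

In kilonewtons:
  6.527 kilonewtons → 6.527
  0.001239 meganewtons = 0.001239 × 10³ kilonewtons = 1.239
  0.007952 meganewtons = 0.007952 × 10³ kilonewtons = 7.952
  5.412 kilonewtons → 5.412
Sum: 6.527 + 1.239 + 7.952 + 5.412 = 21.13

21.13 kilonewtons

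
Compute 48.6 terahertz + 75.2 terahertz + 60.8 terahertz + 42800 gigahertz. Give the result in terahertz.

In terahertz:
  48.6 terahertz → 48.6
  75.2 terahertz → 75.2
  60.8 terahertz → 60.8
  42800 gigahertz = 42800 × 10^-3 terahertz = 42.8
Sum: 48.6 + 75.2 + 60.8 + 42.8 = 227.4

227.4 terahertz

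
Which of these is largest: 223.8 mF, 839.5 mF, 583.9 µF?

223.8 mF = 0.2238 F
839.5 mF = 0.8395 F
583.9 µF = 0.0005839 F

839.5 mF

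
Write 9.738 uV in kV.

micro = 1e-6, kilo = 1e3; factor is 1e-9.
9.738 × 1e-9 = 0.000000009738

0.000000009738 kV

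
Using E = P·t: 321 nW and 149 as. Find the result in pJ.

0.000000000047829 pJ

321 × 10^-9 × 149 × 10^-18 = 47829 × 10^-27 J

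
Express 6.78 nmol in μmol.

0.00678 μmol

nano = 1e-9, micro = 1e-6; factor is 1e-3.
6.78 × 1e-3 = 0.00678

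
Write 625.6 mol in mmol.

(no prefix) = 10⁰, milli = 10⁻³; factor is 10³.
625.6 × 10³ = 625600

625600 mmol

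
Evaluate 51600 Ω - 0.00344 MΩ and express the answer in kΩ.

In kΩ:
  51600 Ω = 51600 × 10⁻³ kΩ = 51.6
  0.00344 MΩ = 0.00344 × 10³ kΩ = 3.44
Difference: 51.6 - 3.44 = 48.16

48.16 kΩ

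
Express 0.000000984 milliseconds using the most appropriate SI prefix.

= 984 × 10⁻¹² seconds; 10⁻¹² is pico.

984 picoseconds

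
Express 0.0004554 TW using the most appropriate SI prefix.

= 455.4 × 10^6 W; 10^6 is mega.

455.4 MW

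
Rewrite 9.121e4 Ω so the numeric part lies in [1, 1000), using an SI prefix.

91.21 kΩ

= 91.21e3 Ω; 1e3 is kilo.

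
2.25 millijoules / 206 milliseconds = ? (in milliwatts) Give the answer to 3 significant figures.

(2.25 × 10^-3) / (206 × 10^-3) = 0.010922 W

10.9 milliwatts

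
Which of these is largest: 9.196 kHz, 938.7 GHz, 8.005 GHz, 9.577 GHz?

938.7 GHz

9.196 kHz = 9196 Hz
938.7 GHz = 938700000000 Hz
8.005 GHz = 8005000000 Hz
9.577 GHz = 9577000000 Hz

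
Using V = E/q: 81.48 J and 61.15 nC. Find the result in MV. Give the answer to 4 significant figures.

(81.48) / (61.15 × 10^-9) = 1.33246 × 10^9 V

1332 MV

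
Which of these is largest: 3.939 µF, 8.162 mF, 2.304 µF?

3.939 µF = 0.000003939 F
8.162 mF = 0.008162 F
2.304 µF = 0.000002304 F

8.162 mF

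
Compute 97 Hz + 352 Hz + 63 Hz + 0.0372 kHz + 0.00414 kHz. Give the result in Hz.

In Hz:
  97 Hz → 97
  352 Hz → 352
  63 Hz → 63
  0.0372 kHz = 0.0372 × 10³ Hz = 37.2
  0.00414 kHz = 0.00414 × 10³ Hz = 4.14
Sum: 97 + 352 + 63 + 37.2 + 4.14 = 553.34

553.34 Hz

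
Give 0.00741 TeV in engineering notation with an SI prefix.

7.41 GeV

= 7.41 × 10^9 eV; 10^9 is giga.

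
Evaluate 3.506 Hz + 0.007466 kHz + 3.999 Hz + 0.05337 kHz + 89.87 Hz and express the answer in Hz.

In Hz:
  3.506 Hz → 3.506
  0.007466 kHz = 0.007466e3 Hz = 7.466
  3.999 Hz → 3.999
  0.05337 kHz = 0.05337e3 Hz = 53.37
  89.87 Hz → 89.87
Sum: 3.506 + 7.466 + 3.999 + 53.37 + 89.87 = 158.211

158.211 Hz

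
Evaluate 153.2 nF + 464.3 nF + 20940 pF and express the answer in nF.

638.44 nF

In nF:
  153.2 nF → 153.2
  464.3 nF → 464.3
  20940 pF = 20940 × 10^-3 nF = 20.94
Sum: 153.2 + 464.3 + 20.94 = 638.44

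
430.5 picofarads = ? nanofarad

0.4305 nanofarads

pico = 10^-12, nano = 10^-9; factor is 10^-3.
430.5 × 10^-3 = 0.4305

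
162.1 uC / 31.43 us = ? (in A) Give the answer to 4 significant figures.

(162.1 × 10^-6) / (31.43 × 10^-6) = 5.15749 A

5.157 A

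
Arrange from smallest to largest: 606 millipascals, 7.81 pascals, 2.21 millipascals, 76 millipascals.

606 millipascals = 0.606 pascals
7.81 pascals = 7.81 pascals
2.21 millipascals = 0.00221 pascals
76 millipascals = 0.076 pascals

2.21 millipascals < 76 millipascals < 606 millipascals < 7.81 pascals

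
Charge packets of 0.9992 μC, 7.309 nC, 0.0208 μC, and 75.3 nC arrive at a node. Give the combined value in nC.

1102.609 nC

In nC:
  0.9992 μC = 0.9992 × 10³ nC = 999.2
  7.309 nC → 7.309
  0.0208 μC = 0.0208 × 10³ nC = 20.8
  75.3 nC → 75.3
Sum: 999.2 + 7.309 + 20.8 + 75.3 = 1102.609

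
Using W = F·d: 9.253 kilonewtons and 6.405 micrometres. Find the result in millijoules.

59.265465 millijoules

9.253e3 × 6.405e-6 = 59.265465e-3 J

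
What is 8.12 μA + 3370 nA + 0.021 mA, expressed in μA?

32.49 μA

In μA:
  8.12 μA → 8.12
  3370 nA = 3370e-3 μA = 3.37
  0.021 mA = 0.021e3 μA = 21
Sum: 8.12 + 3.37 + 21 = 32.49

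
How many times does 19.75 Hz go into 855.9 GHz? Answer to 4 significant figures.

(855.9 × 10⁹) / (19.75) = 43.337 × 10⁹

43340000000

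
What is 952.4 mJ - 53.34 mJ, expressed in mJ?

In mJ:
  952.4 mJ → 952.4
  53.34 mJ → 53.34
Difference: 952.4 - 53.34 = 899.06

899.06 mJ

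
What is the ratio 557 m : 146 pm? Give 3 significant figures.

(557) / (146 × 10⁻¹²) = 3.815 × 10¹²

3820000000000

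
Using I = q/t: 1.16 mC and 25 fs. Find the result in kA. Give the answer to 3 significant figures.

46400000 kA

(1.16e-3) / (25e-15) = 0.0464e12 A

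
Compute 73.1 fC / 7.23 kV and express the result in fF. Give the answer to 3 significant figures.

0.0101 fF

(73.1 × 10^-15) / (7.23 × 10^3) = 10.111 × 10^-18 F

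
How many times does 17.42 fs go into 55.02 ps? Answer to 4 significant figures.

3158

(55.02 × 10^-12) / (17.42 × 10^-15) = 3.1584 × 10^3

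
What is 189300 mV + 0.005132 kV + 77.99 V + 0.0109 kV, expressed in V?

In V:
  189300 mV = 189300 × 10^-3 V = 189.3
  0.005132 kV = 0.005132 × 10^3 V = 5.132
  77.99 V → 77.99
  0.0109 kV = 0.0109 × 10^3 V = 10.9
Sum: 189.3 + 5.132 + 77.99 + 10.9 = 283.322

283.322 V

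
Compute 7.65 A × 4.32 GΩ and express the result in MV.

33048 MV

7.65 × 4.32 × 10⁹ = 33.048 × 10⁹ V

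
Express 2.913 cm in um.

29130 um

centi = 10⁻², micro = 10⁻⁶; factor is 10⁴.
2.913 × 10⁴ = 29130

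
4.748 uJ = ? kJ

micro = 10⁻⁶, kilo = 10³; factor is 10⁻⁹.
4.748 × 10⁻⁹ = 0.000000004748

0.000000004748 kJ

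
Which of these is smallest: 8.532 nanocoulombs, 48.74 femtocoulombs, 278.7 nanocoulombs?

8.532 nanocoulombs = 0.000000008532 coulombs
48.74 femtocoulombs = 0.00000000000004874 coulombs
278.7 nanocoulombs = 0.0000002787 coulombs

48.74 femtocoulombs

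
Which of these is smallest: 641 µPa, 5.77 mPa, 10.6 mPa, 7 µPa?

641 µPa = 0.000641 Pa
5.77 mPa = 0.00577 Pa
10.6 mPa = 0.0106 Pa
7 µPa = 0.000007 Pa

7 µPa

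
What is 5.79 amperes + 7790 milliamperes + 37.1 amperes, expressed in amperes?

In amperes:
  5.79 amperes → 5.79
  7790 milliamperes = 7790 × 10^-3 amperes = 7.79
  37.1 amperes → 37.1
Sum: 5.79 + 7.79 + 37.1 = 50.68

50.68 amperes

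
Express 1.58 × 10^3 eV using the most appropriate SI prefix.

= 1.58 × 10^3 eV; 10^3 is kilo.

1.58 keV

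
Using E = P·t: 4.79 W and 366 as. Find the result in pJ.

0.00175314 pJ

4.79 × 366e-18 = 1753.14e-18 J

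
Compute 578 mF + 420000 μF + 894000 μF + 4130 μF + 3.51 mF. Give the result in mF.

In mF:
  578 mF → 578
  420000 μF = 420000e-3 mF = 420
  894000 μF = 894000e-3 mF = 894
  4130 μF = 4130e-3 mF = 4.13
  3.51 mF → 3.51
Sum: 578 + 420 + 894 + 4.13 + 3.51 = 1899.64

1899.64 mF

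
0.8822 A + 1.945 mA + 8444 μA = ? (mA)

In mA:
  0.8822 A = 0.8822 × 10³ mA = 882.2
  1.945 mA → 1.945
  8444 μA = 8444 × 10⁻³ mA = 8.444
Sum: 882.2 + 1.945 + 8.444 = 892.589

892.589 mA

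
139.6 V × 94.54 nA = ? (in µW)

13.197784 µW

139.6 × 94.54 × 10^-9 = 13197.784 × 10^-9 W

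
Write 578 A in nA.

(no prefix) = 10⁰, nano = 10⁻⁹; factor is 10⁹.
578 × 10⁹ = 578000000000

578000000000 nA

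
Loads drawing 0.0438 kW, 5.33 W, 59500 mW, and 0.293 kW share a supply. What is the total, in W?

In W:
  0.0438 kW = 0.0438 × 10³ W = 43.8
  5.33 W → 5.33
  59500 mW = 59500 × 10⁻³ W = 59.5
  0.293 kW = 0.293 × 10³ W = 293
Sum: 43.8 + 5.33 + 59.5 + 293 = 401.63

401.63 W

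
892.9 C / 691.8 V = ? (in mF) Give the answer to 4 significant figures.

(892.9) / (691.8) = 1.29069 F

1291 mF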